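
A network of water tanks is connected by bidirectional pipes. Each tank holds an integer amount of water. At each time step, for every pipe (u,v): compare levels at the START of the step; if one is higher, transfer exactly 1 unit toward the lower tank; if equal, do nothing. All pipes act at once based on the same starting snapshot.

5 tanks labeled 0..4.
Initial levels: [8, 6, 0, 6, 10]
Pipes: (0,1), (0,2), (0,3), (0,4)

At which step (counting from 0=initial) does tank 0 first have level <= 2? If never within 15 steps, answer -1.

Step 1: flows [0->1,0->2,0->3,4->0] -> levels [6 7 1 7 9]
Step 2: flows [1->0,0->2,3->0,4->0] -> levels [8 6 2 6 8]
Step 3: flows [0->1,0->2,0->3,0=4] -> levels [5 7 3 7 8]
Step 4: flows [1->0,0->2,3->0,4->0] -> levels [7 6 4 6 7]
Step 5: flows [0->1,0->2,0->3,0=4] -> levels [4 7 5 7 7]
Step 6: flows [1->0,2->0,3->0,4->0] -> levels [8 6 4 6 6]
Step 7: flows [0->1,0->2,0->3,0->4] -> levels [4 7 5 7 7]
  -> period-2 cycle (repeats step 5); tank 0 never drops to <=2
Tank 0 never reaches <=2 within 15 steps

Answer: -1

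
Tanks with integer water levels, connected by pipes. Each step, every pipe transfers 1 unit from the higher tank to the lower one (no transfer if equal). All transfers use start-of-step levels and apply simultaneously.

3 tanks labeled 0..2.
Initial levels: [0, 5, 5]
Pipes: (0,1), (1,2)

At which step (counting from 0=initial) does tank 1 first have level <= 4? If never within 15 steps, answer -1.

Answer: 1

Derivation:
Step 1: flows [1->0,1=2] -> levels [1 4 5]
Tank 1 first reaches <=4 at step 1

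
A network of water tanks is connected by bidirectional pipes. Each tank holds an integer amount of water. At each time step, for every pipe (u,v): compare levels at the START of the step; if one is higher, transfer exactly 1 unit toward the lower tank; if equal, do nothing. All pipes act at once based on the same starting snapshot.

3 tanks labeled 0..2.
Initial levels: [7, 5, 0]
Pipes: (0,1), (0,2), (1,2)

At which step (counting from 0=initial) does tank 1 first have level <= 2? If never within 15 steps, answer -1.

Answer: -1

Derivation:
Step 1: flows [0->1,0->2,1->2] -> levels [5 5 2]
Step 2: flows [0=1,0->2,1->2] -> levels [4 4 4]
Step 3: flows [0=1,0=2,1=2] -> levels [4 4 4]
  -> stable; tank 1 stays at 4 > 2
Tank 1 never reaches <=2 within 15 steps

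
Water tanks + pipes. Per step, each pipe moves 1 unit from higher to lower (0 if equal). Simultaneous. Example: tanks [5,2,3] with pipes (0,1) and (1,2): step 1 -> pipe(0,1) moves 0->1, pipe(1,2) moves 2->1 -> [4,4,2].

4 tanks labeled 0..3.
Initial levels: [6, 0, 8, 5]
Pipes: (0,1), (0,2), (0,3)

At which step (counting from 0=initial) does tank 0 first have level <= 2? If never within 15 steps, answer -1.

Step 1: flows [0->1,2->0,0->3] -> levels [5 1 7 6]
Step 2: flows [0->1,2->0,3->0] -> levels [6 2 6 5]
Step 3: flows [0->1,0=2,0->3] -> levels [4 3 6 6]
Step 4: flows [0->1,2->0,3->0] -> levels [5 4 5 5]
Step 5: flows [0->1,0=2,0=3] -> levels [4 5 5 5]
Step 6: flows [1->0,2->0,3->0] -> levels [7 4 4 4]
Step 7: flows [0->1,0->2,0->3] -> levels [4 5 5 5]
  -> period-2 cycle (repeats step 5); tank 0 never drops to <=2
Tank 0 never reaches <=2 within 15 steps

Answer: -1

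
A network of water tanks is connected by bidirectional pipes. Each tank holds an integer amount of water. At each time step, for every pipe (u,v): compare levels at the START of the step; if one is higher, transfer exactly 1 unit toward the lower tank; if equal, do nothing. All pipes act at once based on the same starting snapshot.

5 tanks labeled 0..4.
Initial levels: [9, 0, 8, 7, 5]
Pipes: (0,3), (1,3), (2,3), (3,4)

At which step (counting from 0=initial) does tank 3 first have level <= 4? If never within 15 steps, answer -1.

Step 1: flows [0->3,3->1,2->3,3->4] -> levels [8 1 7 7 6]
Step 2: flows [0->3,3->1,2=3,3->4] -> levels [7 2 7 6 7]
Step 3: flows [0->3,3->1,2->3,4->3] -> levels [6 3 6 8 6]
Step 4: flows [3->0,3->1,3->2,3->4] -> levels [7 4 7 4 7]
Tank 3 first reaches <=4 at step 4

Answer: 4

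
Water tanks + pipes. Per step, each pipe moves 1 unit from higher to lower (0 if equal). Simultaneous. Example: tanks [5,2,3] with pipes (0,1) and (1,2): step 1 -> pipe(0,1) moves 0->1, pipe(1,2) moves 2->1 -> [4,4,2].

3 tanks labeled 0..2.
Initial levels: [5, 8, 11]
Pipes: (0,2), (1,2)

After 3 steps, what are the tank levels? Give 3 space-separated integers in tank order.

Step 1: flows [2->0,2->1] -> levels [6 9 9]
Step 2: flows [2->0,1=2] -> levels [7 9 8]
Step 3: flows [2->0,1->2] -> levels [8 8 8]

Answer: 8 8 8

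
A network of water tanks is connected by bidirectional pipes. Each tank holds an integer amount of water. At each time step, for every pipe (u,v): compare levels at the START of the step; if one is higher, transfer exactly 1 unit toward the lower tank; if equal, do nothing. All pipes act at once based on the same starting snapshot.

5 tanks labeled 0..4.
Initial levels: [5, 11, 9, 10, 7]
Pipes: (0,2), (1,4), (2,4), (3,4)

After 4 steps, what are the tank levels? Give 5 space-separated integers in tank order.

Step 1: flows [2->0,1->4,2->4,3->4] -> levels [6 10 7 9 10]
Step 2: flows [2->0,1=4,4->2,4->3] -> levels [7 10 7 10 8]
Step 3: flows [0=2,1->4,4->2,3->4] -> levels [7 9 8 9 9]
Step 4: flows [2->0,1=4,4->2,3=4] -> levels [8 9 8 9 8]

Answer: 8 9 8 9 8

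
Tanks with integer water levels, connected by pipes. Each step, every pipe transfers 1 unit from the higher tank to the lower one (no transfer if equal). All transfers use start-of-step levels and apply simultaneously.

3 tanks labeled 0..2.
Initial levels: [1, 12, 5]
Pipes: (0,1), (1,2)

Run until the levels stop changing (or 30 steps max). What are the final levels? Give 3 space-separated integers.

Answer: 6 6 6

Derivation:
Step 1: flows [1->0,1->2] -> levels [2 10 6]
Step 2: flows [1->0,1->2] -> levels [3 8 7]
Step 3: flows [1->0,1->2] -> levels [4 6 8]
Step 4: flows [1->0,2->1] -> levels [5 6 7]
Step 5: flows [1->0,2->1] -> levels [6 6 6]
Step 6: flows [0=1,1=2] -> levels [6 6 6]
  -> stable (no change)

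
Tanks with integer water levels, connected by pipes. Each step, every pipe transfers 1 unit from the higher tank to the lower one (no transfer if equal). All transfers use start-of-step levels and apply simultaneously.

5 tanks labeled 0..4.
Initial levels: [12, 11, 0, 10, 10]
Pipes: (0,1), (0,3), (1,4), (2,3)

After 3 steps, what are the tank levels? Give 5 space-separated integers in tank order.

Step 1: flows [0->1,0->3,1->4,3->2] -> levels [10 11 1 10 11]
Step 2: flows [1->0,0=3,1=4,3->2] -> levels [11 10 2 9 11]
Step 3: flows [0->1,0->3,4->1,3->2] -> levels [9 12 3 9 10]

Answer: 9 12 3 9 10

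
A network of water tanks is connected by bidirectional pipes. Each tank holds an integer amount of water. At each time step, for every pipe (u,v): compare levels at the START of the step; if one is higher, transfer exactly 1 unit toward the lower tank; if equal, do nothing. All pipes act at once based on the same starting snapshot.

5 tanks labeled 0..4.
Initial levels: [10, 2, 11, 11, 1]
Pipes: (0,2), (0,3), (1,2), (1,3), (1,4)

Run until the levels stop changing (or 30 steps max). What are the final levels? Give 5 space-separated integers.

Step 1: flows [2->0,3->0,2->1,3->1,1->4] -> levels [12 3 9 9 2]
Step 2: flows [0->2,0->3,2->1,3->1,1->4] -> levels [10 4 9 9 3]
Step 3: flows [0->2,0->3,2->1,3->1,1->4] -> levels [8 5 9 9 4]
Step 4: flows [2->0,3->0,2->1,3->1,1->4] -> levels [10 6 7 7 5]
Step 5: flows [0->2,0->3,2->1,3->1,1->4] -> levels [8 7 7 7 6]
Step 6: flows [0->2,0->3,1=2,1=3,1->4] -> levels [6 6 8 8 7]
Step 7: flows [2->0,3->0,2->1,3->1,4->1] -> levels [8 9 6 6 6]
Step 8: flows [0->2,0->3,1->2,1->3,1->4] -> levels [6 6 8 8 7]
  -> period-2 cycle: step 8 state = step 6 state; never stabilizes
  -> state at step 30: (30-6) mod 2 = 0, same as step 6 -> [6 6 8 8 7]

Answer: 6 6 8 8 7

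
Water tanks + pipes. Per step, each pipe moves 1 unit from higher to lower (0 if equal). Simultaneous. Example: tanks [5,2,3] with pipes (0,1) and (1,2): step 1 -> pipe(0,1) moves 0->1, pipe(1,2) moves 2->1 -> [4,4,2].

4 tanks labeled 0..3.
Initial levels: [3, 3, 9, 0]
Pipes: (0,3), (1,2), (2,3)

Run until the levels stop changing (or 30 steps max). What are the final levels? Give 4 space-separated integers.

Answer: 3 4 3 5

Derivation:
Step 1: flows [0->3,2->1,2->3] -> levels [2 4 7 2]
Step 2: flows [0=3,2->1,2->3] -> levels [2 5 5 3]
Step 3: flows [3->0,1=2,2->3] -> levels [3 5 4 3]
Step 4: flows [0=3,1->2,2->3] -> levels [3 4 4 4]
Step 5: flows [3->0,1=2,2=3] -> levels [4 4 4 3]
Step 6: flows [0->3,1=2,2->3] -> levels [3 4 3 5]
Step 7: flows [3->0,1->2,3->2] -> levels [4 3 5 3]
Step 8: flows [0->3,2->1,2->3] -> levels [3 4 3 5]
  -> period-2 cycle: step 8 state = step 6 state; never stabilizes
  -> state at step 30: (30-6) mod 2 = 0, same as step 6 -> [3 4 3 5]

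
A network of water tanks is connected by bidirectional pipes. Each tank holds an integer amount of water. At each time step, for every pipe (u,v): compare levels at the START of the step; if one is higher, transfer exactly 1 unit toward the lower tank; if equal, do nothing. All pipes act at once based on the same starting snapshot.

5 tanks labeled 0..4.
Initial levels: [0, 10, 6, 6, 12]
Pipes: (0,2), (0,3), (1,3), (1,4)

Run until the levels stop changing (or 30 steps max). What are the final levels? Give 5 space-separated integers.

Answer: 6 8 7 6 7

Derivation:
Step 1: flows [2->0,3->0,1->3,4->1] -> levels [2 10 5 6 11]
Step 2: flows [2->0,3->0,1->3,4->1] -> levels [4 10 4 6 10]
Step 3: flows [0=2,3->0,1->3,1=4] -> levels [5 9 4 6 10]
Step 4: flows [0->2,3->0,1->3,4->1] -> levels [5 9 5 6 9]
Step 5: flows [0=2,3->0,1->3,1=4] -> levels [6 8 5 6 9]
Step 6: flows [0->2,0=3,1->3,4->1] -> levels [5 8 6 7 8]
Step 7: flows [2->0,3->0,1->3,1=4] -> levels [7 7 5 7 8]
Step 8: flows [0->2,0=3,1=3,4->1] -> levels [6 8 6 7 7]
Step 9: flows [0=2,3->0,1->3,1->4] -> levels [7 6 6 7 8]
Step 10: flows [0->2,0=3,3->1,4->1] -> levels [6 8 7 6 7]
Step 11: flows [2->0,0=3,1->3,1->4] -> levels [7 6 6 7 8]
  -> period-2 cycle: step 11 state = step 9 state; never stabilizes
  -> state at step 30: (30-9) mod 2 = 1, same as step 10 -> [6 8 7 6 7]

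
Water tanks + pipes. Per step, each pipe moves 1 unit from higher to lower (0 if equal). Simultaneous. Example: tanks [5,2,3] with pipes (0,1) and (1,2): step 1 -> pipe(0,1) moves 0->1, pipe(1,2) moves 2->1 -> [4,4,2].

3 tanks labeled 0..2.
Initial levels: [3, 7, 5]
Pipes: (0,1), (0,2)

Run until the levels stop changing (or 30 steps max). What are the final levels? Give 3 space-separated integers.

Step 1: flows [1->0,2->0] -> levels [5 6 4]
Step 2: flows [1->0,0->2] -> levels [5 5 5]
Step 3: flows [0=1,0=2] -> levels [5 5 5]
  -> stable (no change)

Answer: 5 5 5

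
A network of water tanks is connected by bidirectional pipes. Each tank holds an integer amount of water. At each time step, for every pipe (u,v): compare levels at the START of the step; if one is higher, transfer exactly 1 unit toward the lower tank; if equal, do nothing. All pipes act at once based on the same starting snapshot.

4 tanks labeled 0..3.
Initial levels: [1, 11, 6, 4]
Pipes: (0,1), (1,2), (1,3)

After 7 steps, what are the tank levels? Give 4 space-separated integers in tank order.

Step 1: flows [1->0,1->2,1->3] -> levels [2 8 7 5]
Step 2: flows [1->0,1->2,1->3] -> levels [3 5 8 6]
Step 3: flows [1->0,2->1,3->1] -> levels [4 6 7 5]
Step 4: flows [1->0,2->1,1->3] -> levels [5 5 6 6]
Step 5: flows [0=1,2->1,3->1] -> levels [5 7 5 5]
Step 6: flows [1->0,1->2,1->3] -> levels [6 4 6 6]
Step 7: flows [0->1,2->1,3->1] -> levels [5 7 5 5]

Answer: 5 7 5 5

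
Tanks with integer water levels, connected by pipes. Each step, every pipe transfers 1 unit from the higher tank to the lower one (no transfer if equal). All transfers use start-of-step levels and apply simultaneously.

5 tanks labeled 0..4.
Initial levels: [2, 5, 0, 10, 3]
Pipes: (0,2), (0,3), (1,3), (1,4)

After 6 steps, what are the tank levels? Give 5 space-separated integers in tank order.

Answer: 2 4 4 5 5

Derivation:
Step 1: flows [0->2,3->0,3->1,1->4] -> levels [2 5 1 8 4]
Step 2: flows [0->2,3->0,3->1,1->4] -> levels [2 5 2 6 5]
Step 3: flows [0=2,3->0,3->1,1=4] -> levels [3 6 2 4 5]
Step 4: flows [0->2,3->0,1->3,1->4] -> levels [3 4 3 4 6]
Step 5: flows [0=2,3->0,1=3,4->1] -> levels [4 5 3 3 5]
Step 6: flows [0->2,0->3,1->3,1=4] -> levels [2 4 4 5 5]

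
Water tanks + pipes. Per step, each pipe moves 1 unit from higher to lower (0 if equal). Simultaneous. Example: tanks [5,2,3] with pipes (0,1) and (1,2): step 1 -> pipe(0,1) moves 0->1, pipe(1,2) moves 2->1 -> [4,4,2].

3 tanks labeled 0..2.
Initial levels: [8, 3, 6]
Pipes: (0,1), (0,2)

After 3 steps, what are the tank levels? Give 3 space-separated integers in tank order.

Answer: 5 6 6

Derivation:
Step 1: flows [0->1,0->2] -> levels [6 4 7]
Step 2: flows [0->1,2->0] -> levels [6 5 6]
Step 3: flows [0->1,0=2] -> levels [5 6 6]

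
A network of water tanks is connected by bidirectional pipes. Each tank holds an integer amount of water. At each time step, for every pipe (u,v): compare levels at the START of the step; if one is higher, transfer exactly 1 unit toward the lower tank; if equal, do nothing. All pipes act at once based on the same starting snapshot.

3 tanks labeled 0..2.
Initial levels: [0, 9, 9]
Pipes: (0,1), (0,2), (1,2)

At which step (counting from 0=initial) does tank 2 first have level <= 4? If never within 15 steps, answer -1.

Step 1: flows [1->0,2->0,1=2] -> levels [2 8 8]
Step 2: flows [1->0,2->0,1=2] -> levels [4 7 7]
Step 3: flows [1->0,2->0,1=2] -> levels [6 6 6]
Step 4: flows [0=1,0=2,1=2] -> levels [6 6 6]
  -> stable; tank 2 stays at 6 > 4
Tank 2 never reaches <=4 within 15 steps

Answer: -1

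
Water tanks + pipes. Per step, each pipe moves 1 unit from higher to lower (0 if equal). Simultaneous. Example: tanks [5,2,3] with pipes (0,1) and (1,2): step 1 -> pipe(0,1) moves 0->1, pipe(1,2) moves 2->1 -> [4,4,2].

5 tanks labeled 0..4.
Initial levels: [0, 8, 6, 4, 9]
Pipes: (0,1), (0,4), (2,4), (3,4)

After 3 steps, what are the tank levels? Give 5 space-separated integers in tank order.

Step 1: flows [1->0,4->0,4->2,4->3] -> levels [2 7 7 5 6]
Step 2: flows [1->0,4->0,2->4,4->3] -> levels [4 6 6 6 5]
Step 3: flows [1->0,4->0,2->4,3->4] -> levels [6 5 5 5 6]

Answer: 6 5 5 5 6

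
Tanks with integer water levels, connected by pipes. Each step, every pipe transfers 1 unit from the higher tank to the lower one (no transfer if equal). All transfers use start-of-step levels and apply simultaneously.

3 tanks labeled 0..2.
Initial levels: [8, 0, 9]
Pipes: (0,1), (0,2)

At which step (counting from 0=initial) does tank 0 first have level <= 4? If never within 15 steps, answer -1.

Step 1: flows [0->1,2->0] -> levels [8 1 8]
Step 2: flows [0->1,0=2] -> levels [7 2 8]
Step 3: flows [0->1,2->0] -> levels [7 3 7]
Step 4: flows [0->1,0=2] -> levels [6 4 7]
Step 5: flows [0->1,2->0] -> levels [6 5 6]
Step 6: flows [0->1,0=2] -> levels [5 6 6]
Step 7: flows [1->0,2->0] -> levels [7 5 5]
Step 8: flows [0->1,0->2] -> levels [5 6 6]
  -> period-2 cycle (repeats step 6); tank 0 never drops to <=4
Tank 0 never reaches <=4 within 15 steps

Answer: -1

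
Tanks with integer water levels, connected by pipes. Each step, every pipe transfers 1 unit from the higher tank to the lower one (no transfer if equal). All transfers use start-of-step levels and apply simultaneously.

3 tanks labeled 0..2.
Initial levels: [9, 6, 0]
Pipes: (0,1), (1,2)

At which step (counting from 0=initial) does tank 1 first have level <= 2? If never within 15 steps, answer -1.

Step 1: flows [0->1,1->2] -> levels [8 6 1]
Step 2: flows [0->1,1->2] -> levels [7 6 2]
Step 3: flows [0->1,1->2] -> levels [6 6 3]
Step 4: flows [0=1,1->2] -> levels [6 5 4]
Step 5: flows [0->1,1->2] -> levels [5 5 5]
Step 6: flows [0=1,1=2] -> levels [5 5 5]
  -> stable; tank 1 stays at 5 > 2
Tank 1 never reaches <=2 within 15 steps

Answer: -1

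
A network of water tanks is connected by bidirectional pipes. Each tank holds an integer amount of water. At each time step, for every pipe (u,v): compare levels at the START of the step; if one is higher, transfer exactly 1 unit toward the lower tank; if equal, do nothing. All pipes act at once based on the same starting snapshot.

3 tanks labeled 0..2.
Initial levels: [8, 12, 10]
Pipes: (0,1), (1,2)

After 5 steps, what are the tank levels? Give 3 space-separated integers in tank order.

Step 1: flows [1->0,1->2] -> levels [9 10 11]
Step 2: flows [1->0,2->1] -> levels [10 10 10]
Step 3: flows [0=1,1=2] -> levels [10 10 10]
  -> stable; steps 4..5 unchanged -> [10 10 10]

Answer: 10 10 10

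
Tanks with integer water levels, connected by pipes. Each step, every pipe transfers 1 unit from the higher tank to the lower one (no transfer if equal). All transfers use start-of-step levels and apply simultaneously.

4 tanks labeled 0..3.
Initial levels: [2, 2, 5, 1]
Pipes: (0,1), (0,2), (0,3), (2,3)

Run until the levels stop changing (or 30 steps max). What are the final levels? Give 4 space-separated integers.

Step 1: flows [0=1,2->0,0->3,2->3] -> levels [2 2 3 3]
Step 2: flows [0=1,2->0,3->0,2=3] -> levels [4 2 2 2]
Step 3: flows [0->1,0->2,0->3,2=3] -> levels [1 3 3 3]
Step 4: flows [1->0,2->0,3->0,2=3] -> levels [4 2 2 2]
  -> period-2 cycle: step 4 state = step 2 state; never stabilizes
  -> state at step 30: (30-2) mod 2 = 0, same as step 2 -> [4 2 2 2]

Answer: 4 2 2 2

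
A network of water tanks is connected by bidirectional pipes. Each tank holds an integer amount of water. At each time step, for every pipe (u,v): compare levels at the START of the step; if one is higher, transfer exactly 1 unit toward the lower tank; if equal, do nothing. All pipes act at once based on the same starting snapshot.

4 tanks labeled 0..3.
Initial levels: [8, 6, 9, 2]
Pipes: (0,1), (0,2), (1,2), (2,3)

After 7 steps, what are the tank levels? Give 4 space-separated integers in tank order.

Step 1: flows [0->1,2->0,2->1,2->3] -> levels [8 8 6 3]
Step 2: flows [0=1,0->2,1->2,2->3] -> levels [7 7 7 4]
Step 3: flows [0=1,0=2,1=2,2->3] -> levels [7 7 6 5]
Step 4: flows [0=1,0->2,1->2,2->3] -> levels [6 6 7 6]
Step 5: flows [0=1,2->0,2->1,2->3] -> levels [7 7 4 7]
Step 6: flows [0=1,0->2,1->2,3->2] -> levels [6 6 7 6]
  -> period-2 cycle: step 6 state = step 4 state
  -> state at step 7: (7-4) mod 2 = 1, same as step 5 -> [7 7 4 7]

Answer: 7 7 4 7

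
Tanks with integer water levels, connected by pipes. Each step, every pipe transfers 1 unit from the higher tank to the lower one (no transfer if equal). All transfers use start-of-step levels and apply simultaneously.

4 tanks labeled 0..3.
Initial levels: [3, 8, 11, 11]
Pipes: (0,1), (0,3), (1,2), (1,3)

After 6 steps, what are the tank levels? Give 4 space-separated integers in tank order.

Step 1: flows [1->0,3->0,2->1,3->1] -> levels [5 9 10 9]
Step 2: flows [1->0,3->0,2->1,1=3] -> levels [7 9 9 8]
Step 3: flows [1->0,3->0,1=2,1->3] -> levels [9 7 9 8]
Step 4: flows [0->1,0->3,2->1,3->1] -> levels [7 10 8 8]
Step 5: flows [1->0,3->0,1->2,1->3] -> levels [9 7 9 8]
  -> period-2 cycle: step 5 state = step 3 state
  -> state at step 6: (6-3) mod 2 = 1, same as step 4 -> [7 10 8 8]

Answer: 7 10 8 8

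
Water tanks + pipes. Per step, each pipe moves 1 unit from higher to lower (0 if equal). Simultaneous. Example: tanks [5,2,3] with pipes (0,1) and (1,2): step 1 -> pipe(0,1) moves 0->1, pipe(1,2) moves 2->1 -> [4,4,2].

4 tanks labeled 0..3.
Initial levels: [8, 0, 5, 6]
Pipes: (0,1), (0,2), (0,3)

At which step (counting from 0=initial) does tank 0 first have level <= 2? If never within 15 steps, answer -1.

Step 1: flows [0->1,0->2,0->3] -> levels [5 1 6 7]
Step 2: flows [0->1,2->0,3->0] -> levels [6 2 5 6]
Step 3: flows [0->1,0->2,0=3] -> levels [4 3 6 6]
Step 4: flows [0->1,2->0,3->0] -> levels [5 4 5 5]
Step 5: flows [0->1,0=2,0=3] -> levels [4 5 5 5]
Step 6: flows [1->0,2->0,3->0] -> levels [7 4 4 4]
Step 7: flows [0->1,0->2,0->3] -> levels [4 5 5 5]
  -> period-2 cycle (repeats step 5); tank 0 never drops to <=2
Tank 0 never reaches <=2 within 15 steps

Answer: -1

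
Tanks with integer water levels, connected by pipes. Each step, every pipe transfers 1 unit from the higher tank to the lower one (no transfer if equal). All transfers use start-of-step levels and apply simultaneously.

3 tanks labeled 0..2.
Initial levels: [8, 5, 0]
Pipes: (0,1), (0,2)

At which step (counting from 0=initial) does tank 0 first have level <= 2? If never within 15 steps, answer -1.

Answer: -1

Derivation:
Step 1: flows [0->1,0->2] -> levels [6 6 1]
Step 2: flows [0=1,0->2] -> levels [5 6 2]
Step 3: flows [1->0,0->2] -> levels [5 5 3]
Step 4: flows [0=1,0->2] -> levels [4 5 4]
Step 5: flows [1->0,0=2] -> levels [5 4 4]
Step 6: flows [0->1,0->2] -> levels [3 5 5]
Step 7: flows [1->0,2->0] -> levels [5 4 4]
  -> period-2 cycle (repeats step 5); tank 0 never drops to <=2
Tank 0 never reaches <=2 within 15 steps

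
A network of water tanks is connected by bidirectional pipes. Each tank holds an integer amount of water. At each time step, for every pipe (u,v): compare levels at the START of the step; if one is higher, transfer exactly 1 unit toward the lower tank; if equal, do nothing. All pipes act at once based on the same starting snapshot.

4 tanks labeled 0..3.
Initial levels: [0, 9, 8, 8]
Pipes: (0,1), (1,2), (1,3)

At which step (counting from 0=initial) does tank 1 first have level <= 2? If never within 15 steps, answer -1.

Step 1: flows [1->0,1->2,1->3] -> levels [1 6 9 9]
Step 2: flows [1->0,2->1,3->1] -> levels [2 7 8 8]
Step 3: flows [1->0,2->1,3->1] -> levels [3 8 7 7]
Step 4: flows [1->0,1->2,1->3] -> levels [4 5 8 8]
Step 5: flows [1->0,2->1,3->1] -> levels [5 6 7 7]
Step 6: flows [1->0,2->1,3->1] -> levels [6 7 6 6]
Step 7: flows [1->0,1->2,1->3] -> levels [7 4 7 7]
Step 8: flows [0->1,2->1,3->1] -> levels [6 7 6 6]
  -> period-2 cycle (repeats step 6); tank 1 never drops to <=2
Tank 1 never reaches <=2 within 15 steps

Answer: -1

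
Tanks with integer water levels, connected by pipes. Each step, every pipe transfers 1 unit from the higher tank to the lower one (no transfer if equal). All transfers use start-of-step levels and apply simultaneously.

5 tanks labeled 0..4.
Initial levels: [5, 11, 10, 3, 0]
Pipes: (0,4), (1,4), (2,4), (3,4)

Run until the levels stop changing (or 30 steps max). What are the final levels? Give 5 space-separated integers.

Step 1: flows [0->4,1->4,2->4,3->4] -> levels [4 10 9 2 4]
Step 2: flows [0=4,1->4,2->4,4->3] -> levels [4 9 8 3 5]
Step 3: flows [4->0,1->4,2->4,4->3] -> levels [5 8 7 4 5]
Step 4: flows [0=4,1->4,2->4,4->3] -> levels [5 7 6 5 6]
Step 5: flows [4->0,1->4,2=4,4->3] -> levels [6 6 6 6 5]
Step 6: flows [0->4,1->4,2->4,3->4] -> levels [5 5 5 5 9]
Step 7: flows [4->0,4->1,4->2,4->3] -> levels [6 6 6 6 5]
  -> period-2 cycle: step 7 state = step 5 state; never stabilizes
  -> state at step 30: (30-5) mod 2 = 1, same as step 6 -> [5 5 5 5 9]

Answer: 5 5 5 5 9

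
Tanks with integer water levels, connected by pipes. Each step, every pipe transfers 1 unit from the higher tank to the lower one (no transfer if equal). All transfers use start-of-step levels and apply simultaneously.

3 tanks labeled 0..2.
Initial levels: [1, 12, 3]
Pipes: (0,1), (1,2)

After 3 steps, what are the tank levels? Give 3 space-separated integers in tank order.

Answer: 4 6 6

Derivation:
Step 1: flows [1->0,1->2] -> levels [2 10 4]
Step 2: flows [1->0,1->2] -> levels [3 8 5]
Step 3: flows [1->0,1->2] -> levels [4 6 6]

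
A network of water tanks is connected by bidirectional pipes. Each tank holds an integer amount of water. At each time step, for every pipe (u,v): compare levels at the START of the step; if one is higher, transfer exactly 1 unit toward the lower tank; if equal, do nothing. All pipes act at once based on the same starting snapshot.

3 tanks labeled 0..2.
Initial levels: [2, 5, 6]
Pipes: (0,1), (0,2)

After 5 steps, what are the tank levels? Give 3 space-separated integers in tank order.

Answer: 3 5 5

Derivation:
Step 1: flows [1->0,2->0] -> levels [4 4 5]
Step 2: flows [0=1,2->0] -> levels [5 4 4]
Step 3: flows [0->1,0->2] -> levels [3 5 5]
Step 4: flows [1->0,2->0] -> levels [5 4 4]
  -> period-2 cycle: step 4 state = step 2 state
  -> state at step 5: (5-2) mod 2 = 1, same as step 3 -> [3 5 5]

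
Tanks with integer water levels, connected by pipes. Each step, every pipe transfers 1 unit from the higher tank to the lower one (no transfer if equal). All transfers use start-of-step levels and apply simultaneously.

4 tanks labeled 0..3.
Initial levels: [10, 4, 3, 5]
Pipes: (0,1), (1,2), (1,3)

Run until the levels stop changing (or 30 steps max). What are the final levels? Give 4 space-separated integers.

Answer: 6 4 6 6

Derivation:
Step 1: flows [0->1,1->2,3->1] -> levels [9 5 4 4]
Step 2: flows [0->1,1->2,1->3] -> levels [8 4 5 5]
Step 3: flows [0->1,2->1,3->1] -> levels [7 7 4 4]
Step 4: flows [0=1,1->2,1->3] -> levels [7 5 5 5]
Step 5: flows [0->1,1=2,1=3] -> levels [6 6 5 5]
Step 6: flows [0=1,1->2,1->3] -> levels [6 4 6 6]
Step 7: flows [0->1,2->1,3->1] -> levels [5 7 5 5]
Step 8: flows [1->0,1->2,1->3] -> levels [6 4 6 6]
  -> period-2 cycle: step 8 state = step 6 state; never stabilizes
  -> state at step 30: (30-6) mod 2 = 0, same as step 6 -> [6 4 6 6]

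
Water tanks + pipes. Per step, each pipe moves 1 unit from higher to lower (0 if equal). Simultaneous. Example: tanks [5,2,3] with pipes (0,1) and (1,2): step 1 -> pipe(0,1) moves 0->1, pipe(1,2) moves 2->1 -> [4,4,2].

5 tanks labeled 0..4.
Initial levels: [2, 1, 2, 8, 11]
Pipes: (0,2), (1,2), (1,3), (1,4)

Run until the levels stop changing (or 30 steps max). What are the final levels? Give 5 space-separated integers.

Step 1: flows [0=2,2->1,3->1,4->1] -> levels [2 4 1 7 10]
Step 2: flows [0->2,1->2,3->1,4->1] -> levels [1 5 3 6 9]
Step 3: flows [2->0,1->2,3->1,4->1] -> levels [2 6 3 5 8]
Step 4: flows [2->0,1->2,1->3,4->1] -> levels [3 5 3 6 7]
Step 5: flows [0=2,1->2,3->1,4->1] -> levels [3 6 4 5 6]
Step 6: flows [2->0,1->2,1->3,1=4] -> levels [4 4 4 6 6]
Step 7: flows [0=2,1=2,3->1,4->1] -> levels [4 6 4 5 5]
Step 8: flows [0=2,1->2,1->3,1->4] -> levels [4 3 5 6 6]
Step 9: flows [2->0,2->1,3->1,4->1] -> levels [5 6 3 5 5]
Step 10: flows [0->2,1->2,1->3,1->4] -> levels [4 3 5 6 6]
  -> period-2 cycle: step 10 state = step 8 state; never stabilizes
  -> state at step 30: (30-8) mod 2 = 0, same as step 8 -> [4 3 5 6 6]

Answer: 4 3 5 6 6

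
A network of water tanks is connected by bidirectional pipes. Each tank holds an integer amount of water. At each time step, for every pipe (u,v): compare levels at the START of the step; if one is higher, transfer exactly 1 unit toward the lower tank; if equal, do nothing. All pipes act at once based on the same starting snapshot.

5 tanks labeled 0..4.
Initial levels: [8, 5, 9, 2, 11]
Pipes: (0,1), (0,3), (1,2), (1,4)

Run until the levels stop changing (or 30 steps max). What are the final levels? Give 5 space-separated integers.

Answer: 8 5 8 6 8

Derivation:
Step 1: flows [0->1,0->3,2->1,4->1] -> levels [6 8 8 3 10]
Step 2: flows [1->0,0->3,1=2,4->1] -> levels [6 8 8 4 9]
Step 3: flows [1->0,0->3,1=2,4->1] -> levels [6 8 8 5 8]
Step 4: flows [1->0,0->3,1=2,1=4] -> levels [6 7 8 6 8]
Step 5: flows [1->0,0=3,2->1,4->1] -> levels [7 8 7 6 7]
Step 6: flows [1->0,0->3,1->2,1->4] -> levels [7 5 8 7 8]
Step 7: flows [0->1,0=3,2->1,4->1] -> levels [6 8 7 7 7]
Step 8: flows [1->0,3->0,1->2,1->4] -> levels [8 5 8 6 8]
Step 9: flows [0->1,0->3,2->1,4->1] -> levels [6 8 7 7 7]
  -> period-2 cycle: step 9 state = step 7 state; never stabilizes
  -> state at step 30: (30-7) mod 2 = 1, same as step 8 -> [8 5 8 6 8]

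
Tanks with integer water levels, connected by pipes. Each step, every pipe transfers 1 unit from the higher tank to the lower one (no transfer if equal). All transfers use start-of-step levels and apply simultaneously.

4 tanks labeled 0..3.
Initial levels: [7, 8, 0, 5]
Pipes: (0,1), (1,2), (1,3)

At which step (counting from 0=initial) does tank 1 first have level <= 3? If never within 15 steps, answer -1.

Step 1: flows [1->0,1->2,1->3] -> levels [8 5 1 6]
Step 2: flows [0->1,1->2,3->1] -> levels [7 6 2 5]
Step 3: flows [0->1,1->2,1->3] -> levels [6 5 3 6]
Step 4: flows [0->1,1->2,3->1] -> levels [5 6 4 5]
Step 5: flows [1->0,1->2,1->3] -> levels [6 3 5 6]
Tank 1 first reaches <=3 at step 5

Answer: 5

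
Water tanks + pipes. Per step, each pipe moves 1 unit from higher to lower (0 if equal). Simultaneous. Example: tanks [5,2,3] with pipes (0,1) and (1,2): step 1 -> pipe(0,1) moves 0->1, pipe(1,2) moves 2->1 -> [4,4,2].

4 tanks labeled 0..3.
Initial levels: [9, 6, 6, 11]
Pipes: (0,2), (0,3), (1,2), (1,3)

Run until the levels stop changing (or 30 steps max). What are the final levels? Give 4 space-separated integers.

Answer: 8 8 8 8

Derivation:
Step 1: flows [0->2,3->0,1=2,3->1] -> levels [9 7 7 9]
Step 2: flows [0->2,0=3,1=2,3->1] -> levels [8 8 8 8]
Step 3: flows [0=2,0=3,1=2,1=3] -> levels [8 8 8 8]
  -> stable (no change)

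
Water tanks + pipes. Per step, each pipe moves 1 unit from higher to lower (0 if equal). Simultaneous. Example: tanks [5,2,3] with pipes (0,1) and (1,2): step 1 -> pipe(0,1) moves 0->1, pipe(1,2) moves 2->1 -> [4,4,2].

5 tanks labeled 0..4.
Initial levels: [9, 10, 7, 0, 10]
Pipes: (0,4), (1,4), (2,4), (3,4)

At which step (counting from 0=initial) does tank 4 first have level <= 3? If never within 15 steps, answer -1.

Answer: -1

Derivation:
Step 1: flows [4->0,1=4,4->2,4->3] -> levels [10 10 8 1 7]
Step 2: flows [0->4,1->4,2->4,4->3] -> levels [9 9 7 2 9]
Step 3: flows [0=4,1=4,4->2,4->3] -> levels [9 9 8 3 7]
Step 4: flows [0->4,1->4,2->4,4->3] -> levels [8 8 7 4 9]
Step 5: flows [4->0,4->1,4->2,4->3] -> levels [9 9 8 5 5]
Step 6: flows [0->4,1->4,2->4,3=4] -> levels [8 8 7 5 8]
Step 7: flows [0=4,1=4,4->2,4->3] -> levels [8 8 8 6 6]
Step 8: flows [0->4,1->4,2->4,3=4] -> levels [7 7 7 6 9]
Step 9: flows [4->0,4->1,4->2,4->3] -> levels [8 8 8 7 5]
Step 10: flows [0->4,1->4,2->4,3->4] -> levels [7 7 7 6 9]
  -> period-2 cycle (repeats step 8); tank 4 never drops to <=3
Tank 4 never reaches <=3 within 15 steps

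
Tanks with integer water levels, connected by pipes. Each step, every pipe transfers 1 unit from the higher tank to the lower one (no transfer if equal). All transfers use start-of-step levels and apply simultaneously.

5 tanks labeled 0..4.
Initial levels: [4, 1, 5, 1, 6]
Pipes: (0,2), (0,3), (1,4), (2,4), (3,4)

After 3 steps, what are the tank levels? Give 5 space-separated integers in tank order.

Answer: 3 3 4 3 4

Derivation:
Step 1: flows [2->0,0->3,4->1,4->2,4->3] -> levels [4 2 5 3 3]
Step 2: flows [2->0,0->3,4->1,2->4,3=4] -> levels [4 3 3 4 3]
Step 3: flows [0->2,0=3,1=4,2=4,3->4] -> levels [3 3 4 3 4]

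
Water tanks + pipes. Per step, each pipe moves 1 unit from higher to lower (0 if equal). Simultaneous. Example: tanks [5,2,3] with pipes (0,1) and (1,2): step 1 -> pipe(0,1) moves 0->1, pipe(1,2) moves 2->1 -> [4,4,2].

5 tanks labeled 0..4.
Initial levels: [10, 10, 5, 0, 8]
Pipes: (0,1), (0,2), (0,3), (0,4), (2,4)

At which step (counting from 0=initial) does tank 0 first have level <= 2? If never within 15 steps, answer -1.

Answer: -1

Derivation:
Step 1: flows [0=1,0->2,0->3,0->4,4->2] -> levels [7 10 7 1 8]
Step 2: flows [1->0,0=2,0->3,4->0,4->2] -> levels [8 9 8 2 6]
Step 3: flows [1->0,0=2,0->3,0->4,2->4] -> levels [7 8 7 3 8]
Step 4: flows [1->0,0=2,0->3,4->0,4->2] -> levels [8 7 8 4 6]
Step 5: flows [0->1,0=2,0->3,0->4,2->4] -> levels [5 8 7 5 8]
Step 6: flows [1->0,2->0,0=3,4->0,4->2] -> levels [8 7 7 5 6]
Step 7: flows [0->1,0->2,0->3,0->4,2->4] -> levels [4 8 7 6 8]
Step 8: flows [1->0,2->0,3->0,4->0,4->2] -> levels [8 7 7 5 6]
  -> period-2 cycle (repeats step 6); tank 0 never drops to <=2
Tank 0 never reaches <=2 within 15 steps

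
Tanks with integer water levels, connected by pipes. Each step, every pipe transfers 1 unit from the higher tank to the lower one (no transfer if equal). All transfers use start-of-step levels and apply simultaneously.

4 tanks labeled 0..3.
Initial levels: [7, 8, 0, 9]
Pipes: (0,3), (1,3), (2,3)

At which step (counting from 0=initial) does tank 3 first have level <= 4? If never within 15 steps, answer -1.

Step 1: flows [3->0,3->1,3->2] -> levels [8 9 1 6]
Step 2: flows [0->3,1->3,3->2] -> levels [7 8 2 7]
Step 3: flows [0=3,1->3,3->2] -> levels [7 7 3 7]
Step 4: flows [0=3,1=3,3->2] -> levels [7 7 4 6]
Step 5: flows [0->3,1->3,3->2] -> levels [6 6 5 7]
Step 6: flows [3->0,3->1,3->2] -> levels [7 7 6 4]
Tank 3 first reaches <=4 at step 6

Answer: 6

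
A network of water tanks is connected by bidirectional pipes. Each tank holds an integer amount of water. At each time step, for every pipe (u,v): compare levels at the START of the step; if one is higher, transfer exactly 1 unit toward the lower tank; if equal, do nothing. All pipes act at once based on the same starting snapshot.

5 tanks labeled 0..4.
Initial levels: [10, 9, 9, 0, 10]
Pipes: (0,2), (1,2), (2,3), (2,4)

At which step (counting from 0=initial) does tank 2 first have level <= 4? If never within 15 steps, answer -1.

Answer: -1

Derivation:
Step 1: flows [0->2,1=2,2->3,4->2] -> levels [9 9 10 1 9]
Step 2: flows [2->0,2->1,2->3,2->4] -> levels [10 10 6 2 10]
Step 3: flows [0->2,1->2,2->3,4->2] -> levels [9 9 8 3 9]
Step 4: flows [0->2,1->2,2->3,4->2] -> levels [8 8 10 4 8]
Step 5: flows [2->0,2->1,2->3,2->4] -> levels [9 9 6 5 9]
Step 6: flows [0->2,1->2,2->3,4->2] -> levels [8 8 8 6 8]
Step 7: flows [0=2,1=2,2->3,2=4] -> levels [8 8 7 7 8]
Step 8: flows [0->2,1->2,2=3,4->2] -> levels [7 7 10 7 7]
Step 9: flows [2->0,2->1,2->3,2->4] -> levels [8 8 6 8 8]
Step 10: flows [0->2,1->2,3->2,4->2] -> levels [7 7 10 7 7]
  -> period-2 cycle (repeats step 8); tank 2 never drops to <=4
Tank 2 never reaches <=4 within 15 steps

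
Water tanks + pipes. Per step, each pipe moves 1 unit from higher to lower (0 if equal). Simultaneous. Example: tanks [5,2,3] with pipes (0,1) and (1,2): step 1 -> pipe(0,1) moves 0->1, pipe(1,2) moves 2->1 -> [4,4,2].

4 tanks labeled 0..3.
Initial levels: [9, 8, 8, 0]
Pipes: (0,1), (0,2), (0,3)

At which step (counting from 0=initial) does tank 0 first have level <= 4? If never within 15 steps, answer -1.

Answer: 7

Derivation:
Step 1: flows [0->1,0->2,0->3] -> levels [6 9 9 1]
Step 2: flows [1->0,2->0,0->3] -> levels [7 8 8 2]
Step 3: flows [1->0,2->0,0->3] -> levels [8 7 7 3]
Step 4: flows [0->1,0->2,0->3] -> levels [5 8 8 4]
Step 5: flows [1->0,2->0,0->3] -> levels [6 7 7 5]
Step 6: flows [1->0,2->0,0->3] -> levels [7 6 6 6]
Step 7: flows [0->1,0->2,0->3] -> levels [4 7 7 7]
Tank 0 first reaches <=4 at step 7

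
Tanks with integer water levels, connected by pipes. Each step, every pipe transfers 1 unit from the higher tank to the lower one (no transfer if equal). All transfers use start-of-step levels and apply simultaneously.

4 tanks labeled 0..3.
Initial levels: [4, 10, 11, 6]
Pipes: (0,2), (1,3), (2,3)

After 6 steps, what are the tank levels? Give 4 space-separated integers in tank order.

Answer: 7 8 9 7

Derivation:
Step 1: flows [2->0,1->3,2->3] -> levels [5 9 9 8]
Step 2: flows [2->0,1->3,2->3] -> levels [6 8 7 10]
Step 3: flows [2->0,3->1,3->2] -> levels [7 9 7 8]
Step 4: flows [0=2,1->3,3->2] -> levels [7 8 8 8]
Step 5: flows [2->0,1=3,2=3] -> levels [8 8 7 8]
Step 6: flows [0->2,1=3,3->2] -> levels [7 8 9 7]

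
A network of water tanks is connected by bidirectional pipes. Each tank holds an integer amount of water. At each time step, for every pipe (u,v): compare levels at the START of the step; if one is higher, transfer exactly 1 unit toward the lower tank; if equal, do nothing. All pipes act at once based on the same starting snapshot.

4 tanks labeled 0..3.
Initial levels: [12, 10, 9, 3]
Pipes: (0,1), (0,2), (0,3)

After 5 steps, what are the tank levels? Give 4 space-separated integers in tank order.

Step 1: flows [0->1,0->2,0->3] -> levels [9 11 10 4]
Step 2: flows [1->0,2->0,0->3] -> levels [10 10 9 5]
Step 3: flows [0=1,0->2,0->3] -> levels [8 10 10 6]
Step 4: flows [1->0,2->0,0->3] -> levels [9 9 9 7]
Step 5: flows [0=1,0=2,0->3] -> levels [8 9 9 8]

Answer: 8 9 9 8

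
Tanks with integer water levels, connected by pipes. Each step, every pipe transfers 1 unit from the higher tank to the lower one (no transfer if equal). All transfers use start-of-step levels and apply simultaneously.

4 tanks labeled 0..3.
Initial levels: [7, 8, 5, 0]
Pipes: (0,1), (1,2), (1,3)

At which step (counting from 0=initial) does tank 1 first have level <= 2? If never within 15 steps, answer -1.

Answer: -1

Derivation:
Step 1: flows [1->0,1->2,1->3] -> levels [8 5 6 1]
Step 2: flows [0->1,2->1,1->3] -> levels [7 6 5 2]
Step 3: flows [0->1,1->2,1->3] -> levels [6 5 6 3]
Step 4: flows [0->1,2->1,1->3] -> levels [5 6 5 4]
Step 5: flows [1->0,1->2,1->3] -> levels [6 3 6 5]
Step 6: flows [0->1,2->1,3->1] -> levels [5 6 5 4]
  -> period-2 cycle (repeats step 4); tank 1 never drops to <=2
Tank 1 never reaches <=2 within 15 steps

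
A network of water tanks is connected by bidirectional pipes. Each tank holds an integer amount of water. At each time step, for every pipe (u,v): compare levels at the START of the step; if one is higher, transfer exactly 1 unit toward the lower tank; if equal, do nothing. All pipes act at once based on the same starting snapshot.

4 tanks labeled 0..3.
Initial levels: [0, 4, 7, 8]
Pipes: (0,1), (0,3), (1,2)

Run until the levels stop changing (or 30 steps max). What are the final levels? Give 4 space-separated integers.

Step 1: flows [1->0,3->0,2->1] -> levels [2 4 6 7]
Step 2: flows [1->0,3->0,2->1] -> levels [4 4 5 6]
Step 3: flows [0=1,3->0,2->1] -> levels [5 5 4 5]
Step 4: flows [0=1,0=3,1->2] -> levels [5 4 5 5]
Step 5: flows [0->1,0=3,2->1] -> levels [4 6 4 5]
Step 6: flows [1->0,3->0,1->2] -> levels [6 4 5 4]
Step 7: flows [0->1,0->3,2->1] -> levels [4 6 4 5]
  -> period-2 cycle: step 7 state = step 5 state; never stabilizes
  -> state at step 30: (30-5) mod 2 = 1, same as step 6 -> [6 4 5 4]

Answer: 6 4 5 4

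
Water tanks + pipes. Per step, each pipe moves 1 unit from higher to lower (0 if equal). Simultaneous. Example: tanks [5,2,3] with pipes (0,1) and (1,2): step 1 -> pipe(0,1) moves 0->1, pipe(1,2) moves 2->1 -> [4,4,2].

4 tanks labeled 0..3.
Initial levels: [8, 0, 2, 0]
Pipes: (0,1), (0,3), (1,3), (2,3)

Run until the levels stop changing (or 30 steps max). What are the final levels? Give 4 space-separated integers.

Answer: 4 3 2 1

Derivation:
Step 1: flows [0->1,0->3,1=3,2->3] -> levels [6 1 1 2]
Step 2: flows [0->1,0->3,3->1,3->2] -> levels [4 3 2 1]
Step 3: flows [0->1,0->3,1->3,2->3] -> levels [2 3 1 4]
Step 4: flows [1->0,3->0,3->1,3->2] -> levels [4 3 2 1]
  -> period-2 cycle: step 4 state = step 2 state; never stabilizes
  -> state at step 30: (30-2) mod 2 = 0, same as step 2 -> [4 3 2 1]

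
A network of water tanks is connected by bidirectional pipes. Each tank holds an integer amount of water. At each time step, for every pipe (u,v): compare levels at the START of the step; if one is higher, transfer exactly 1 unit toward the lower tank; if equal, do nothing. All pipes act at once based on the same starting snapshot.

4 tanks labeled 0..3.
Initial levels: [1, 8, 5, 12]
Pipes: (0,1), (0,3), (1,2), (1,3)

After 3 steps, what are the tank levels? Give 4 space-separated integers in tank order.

Answer: 7 7 6 6

Derivation:
Step 1: flows [1->0,3->0,1->2,3->1] -> levels [3 7 6 10]
Step 2: flows [1->0,3->0,1->2,3->1] -> levels [5 6 7 8]
Step 3: flows [1->0,3->0,2->1,3->1] -> levels [7 7 6 6]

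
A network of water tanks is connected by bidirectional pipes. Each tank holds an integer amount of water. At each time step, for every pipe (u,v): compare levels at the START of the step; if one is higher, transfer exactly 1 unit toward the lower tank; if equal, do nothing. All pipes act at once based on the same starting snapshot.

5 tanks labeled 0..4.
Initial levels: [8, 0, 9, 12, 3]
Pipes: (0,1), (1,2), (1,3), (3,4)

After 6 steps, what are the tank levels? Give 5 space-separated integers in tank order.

Answer: 7 5 7 7 6

Derivation:
Step 1: flows [0->1,2->1,3->1,3->4] -> levels [7 3 8 10 4]
Step 2: flows [0->1,2->1,3->1,3->4] -> levels [6 6 7 8 5]
Step 3: flows [0=1,2->1,3->1,3->4] -> levels [6 8 6 6 6]
Step 4: flows [1->0,1->2,1->3,3=4] -> levels [7 5 7 7 6]
Step 5: flows [0->1,2->1,3->1,3->4] -> levels [6 8 6 5 7]
Step 6: flows [1->0,1->2,1->3,4->3] -> levels [7 5 7 7 6]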